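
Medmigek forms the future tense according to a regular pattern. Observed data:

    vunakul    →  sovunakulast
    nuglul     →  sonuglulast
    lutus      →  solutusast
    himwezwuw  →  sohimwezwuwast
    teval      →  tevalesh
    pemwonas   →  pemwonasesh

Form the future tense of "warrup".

vunakul and teval both end in -l yet inflect differently (sovunakulast, tevalesh), so the final letter is not what conditions the rule; the last vowel is.
"warrup" has last vowel 'u'. The stems whose last vowel is 'u' (vunakul → sovunakulast, nuglul → sonuglulast, lutus → solutusast) add so- … -ast around the stem.
So warrup → sowarrupast.

sowarrupast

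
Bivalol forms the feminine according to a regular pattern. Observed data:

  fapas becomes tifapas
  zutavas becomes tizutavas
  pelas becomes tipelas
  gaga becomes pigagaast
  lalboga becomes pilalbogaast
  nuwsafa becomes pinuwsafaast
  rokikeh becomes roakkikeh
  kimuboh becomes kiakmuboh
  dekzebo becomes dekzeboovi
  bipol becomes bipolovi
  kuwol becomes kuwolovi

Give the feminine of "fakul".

fakulovi

fapas and gaga both have last vowel 'a' yet inflect differently (tifapas, pigagaast), so the last vowel is not what conditions the rule; the final letter is.
"fakul" ends in -l. The stems ending in -l (bipol → bipolovi, kuwol → kuwolovi) add -ovi.
The other patterns: stems ending in -s add the prefix ti-; stems ending in -a add pi- … -ast around the stem; stems ending in -h insert -ak- after the first vowel.
So fakul → fakulovi.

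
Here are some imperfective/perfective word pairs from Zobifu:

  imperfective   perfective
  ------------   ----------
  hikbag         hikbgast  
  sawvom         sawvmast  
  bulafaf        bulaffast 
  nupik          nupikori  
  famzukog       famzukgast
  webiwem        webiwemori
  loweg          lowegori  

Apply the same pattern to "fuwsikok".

fuwsikkast

loweg and hikbag both end in -g yet inflect differently (lowegori, hikbgast), so the final letter is not what conditions the rule; the last vowel is.
"fuwsikok" has last vowel 'o'. The stems whose last vowel is 'o' (famzukog → famzukgast, sawvom → sawvmast) delete the last vowel and add -ast.
The other pattern: stems whose last vowel is 'e' or 'i' add -ori.
So fuwsikok → fuwsikkast.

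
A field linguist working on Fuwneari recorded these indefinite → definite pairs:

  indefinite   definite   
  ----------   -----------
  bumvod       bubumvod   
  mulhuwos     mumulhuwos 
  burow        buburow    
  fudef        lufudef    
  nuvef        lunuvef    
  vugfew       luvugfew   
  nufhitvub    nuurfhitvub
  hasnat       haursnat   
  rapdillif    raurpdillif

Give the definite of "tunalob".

tutunalob

burow and vugfew both end in -w yet inflect differently (buburow, luvugfew), so the final letter is not what conditions the rule; the last vowel is.
"tunalob" has last vowel 'o'. The stems whose last vowel is 'o' (bumvod → bubumvod, mulhuwos → mumulhuwos, burow → buburow) repeat the first consonant+vowel as a prefix.
So tunalob → tutunalob.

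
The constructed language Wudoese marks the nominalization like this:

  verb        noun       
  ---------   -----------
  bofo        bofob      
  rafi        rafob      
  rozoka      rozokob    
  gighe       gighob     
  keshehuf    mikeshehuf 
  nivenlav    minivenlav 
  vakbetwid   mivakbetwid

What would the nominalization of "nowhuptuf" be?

rozoka and nivenlav both have last vowel 'a' yet inflect differently (rozokob, minivenlav), so the last vowel is not what conditions the rule; whether the stem ends in a vowel or a consonant is.
"nowhuptuf" ends in a consonant. The stems ending in a consonant (keshehuf → mikeshehuf, nivenlav → minivenlav, vakbetwid → mivakbetwid) add the prefix mi-.
So nowhuptuf → minowhuptuf.

minowhuptuf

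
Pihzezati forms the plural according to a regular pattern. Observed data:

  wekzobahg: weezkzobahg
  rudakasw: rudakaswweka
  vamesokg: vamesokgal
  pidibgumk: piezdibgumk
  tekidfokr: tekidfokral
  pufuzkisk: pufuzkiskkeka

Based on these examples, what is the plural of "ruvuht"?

pufuzkisk and pidibgumk both end in -k yet inflect differently (pufuzkiskkeka, piezdibgumk), so the final letter is not what conditions the rule; the second-to-last letter is.
"ruvuht" has second-to-last letter 'h'. The one such stem in the data (wekzobahg → weezkzobahg) inserts -ez- after the first vowel (as does pidibgumk), so the same rule applies.
The other patterns: stems whose second-to-last letter is 'k' add -al; stems whose second-to-last letter is 's' double the final consonant and add -eka.
So ruvuht → ruezvuht.

ruezvuht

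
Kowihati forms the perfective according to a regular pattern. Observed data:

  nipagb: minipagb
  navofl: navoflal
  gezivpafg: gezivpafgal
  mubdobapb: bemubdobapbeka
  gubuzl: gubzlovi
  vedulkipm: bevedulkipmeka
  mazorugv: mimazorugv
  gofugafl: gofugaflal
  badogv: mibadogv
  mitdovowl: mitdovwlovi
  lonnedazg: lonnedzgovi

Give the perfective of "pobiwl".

nipagb and mubdobapb both end in -b yet inflect differently (minipagb, bemubdobapbeka), so the final letter is not what conditions the rule; the second-to-last letter is.
"pobiwl" has second-to-last letter 'w'. The one such stem in the data (mitdovowl → mitdovwlovi) deletes the last vowel and adds -ovi (as do gubuzl, lonnedazg), so the same rule applies.
The other patterns: stems whose second-to-last letter is 'f' add -al; stems whose second-to-last letter is 'g' add the prefix mi-; stems whose second-to-last letter is 'p' add be- … -eka around the stem.
So pobiwl → pobwlovi.

pobwlovi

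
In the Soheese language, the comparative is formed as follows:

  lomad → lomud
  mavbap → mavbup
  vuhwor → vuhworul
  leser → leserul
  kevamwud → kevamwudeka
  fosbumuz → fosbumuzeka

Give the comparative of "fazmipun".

lomad and kevamwud both end in -d yet inflect differently (lomud, kevamwudeka), so the final letter is not what conditions the rule; the last vowel is.
"fazmipun" has last vowel 'u'. The stems whose last vowel is 'u' (kevamwud → kevamwudeka, fosbumuz → fosbumuzeka) add -eka.
The other patterns: stems whose last vowel is 'a' change the last vowel to 'u'; stems whose last vowel is 'e' or 'o' add -ul.
So fazmipun → fazmipuneka.

fazmipuneka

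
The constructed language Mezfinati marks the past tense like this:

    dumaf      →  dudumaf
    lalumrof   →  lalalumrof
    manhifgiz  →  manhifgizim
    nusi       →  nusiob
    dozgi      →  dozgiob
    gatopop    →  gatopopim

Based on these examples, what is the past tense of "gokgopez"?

"gokgopez" ends in -z. The one such stem in the data (manhifgiz → manhifgizim) adds -im, so the same rule applies.
So gokgopez → gokgopezim.

gokgopezim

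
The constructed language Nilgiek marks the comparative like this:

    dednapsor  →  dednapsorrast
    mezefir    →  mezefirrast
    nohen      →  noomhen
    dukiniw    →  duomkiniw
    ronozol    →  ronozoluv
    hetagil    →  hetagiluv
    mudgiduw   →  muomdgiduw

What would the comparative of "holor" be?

"holor" ends in -r. The stems ending in -r (mezefir → mezefirrast, dednapsor → dednapsorrast) double the final consonant and add -ast.
The other patterns: stems ending in -l add -uv; stems ending in -n or -w insert -om- after the first vowel.
So holor → holorrast.

holorrast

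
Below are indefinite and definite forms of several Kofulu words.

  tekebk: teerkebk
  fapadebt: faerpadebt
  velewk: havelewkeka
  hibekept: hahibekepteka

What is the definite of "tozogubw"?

toerzogubw

tekebk and velewk both end in -k yet inflect differently (teerkebk, havelewkeka), so the final letter is not what conditions the rule; the second-to-last letter is.
"tozogubw" has second-to-last letter 'b'. The stems whose second-to-last letter is 'b' (tekebk → teerkebk, fapadebt → faerpadebt) insert -er- after the first vowel.
So tozogubw → toerzogubw.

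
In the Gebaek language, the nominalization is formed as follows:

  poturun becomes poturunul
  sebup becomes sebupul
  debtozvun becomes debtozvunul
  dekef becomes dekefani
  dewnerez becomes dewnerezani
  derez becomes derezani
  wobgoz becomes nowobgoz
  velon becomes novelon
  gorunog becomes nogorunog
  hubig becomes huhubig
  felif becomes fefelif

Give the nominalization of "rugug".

rugugul

"rugug" has last vowel 'u'. The stems whose last vowel is 'u' (poturun → poturunul, sebup → sebupul, debtozvun → debtozvunul) add -ul.
The other patterns: stems whose last vowel is 'e' add -ani; stems whose last vowel is 'o' add the prefix no-; stems whose last vowel is 'i' repeat the first consonant+vowel as a prefix.
So rugug → rugugul.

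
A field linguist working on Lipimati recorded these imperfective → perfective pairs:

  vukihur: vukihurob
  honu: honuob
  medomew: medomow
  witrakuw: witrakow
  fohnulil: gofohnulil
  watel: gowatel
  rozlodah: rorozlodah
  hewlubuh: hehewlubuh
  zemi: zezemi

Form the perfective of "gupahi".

vukihur and witrakuw both have last vowel 'u' yet inflect differently (vukihurob, witrakow), so the last vowel is not what conditions the rule; the final letter is.
"gupahi" ends in -i. The one such stem in the data (zemi → zezemi) repeats the first consonant+vowel as a prefix (as do rozlodah, hewlubuh), so the same rule applies.
The other patterns: stems ending in -r or -u add -ob; stems ending in -w change the last vowel to 'o'; stems ending in -l add the prefix go-.
So gupahi → gugupahi.

gugupahi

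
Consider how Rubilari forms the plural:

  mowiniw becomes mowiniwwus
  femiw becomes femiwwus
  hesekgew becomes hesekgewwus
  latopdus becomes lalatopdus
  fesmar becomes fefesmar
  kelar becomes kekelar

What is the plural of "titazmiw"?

femiw and fesmar both begin with f- yet inflect differently (femiwwus, fefesmar), so the first letter is not what conditions the rule; the final letter is.
"titazmiw" ends in -w. The stems ending in -w (hesekgew → hesekgewwus, femiw → femiwwus, mowiniw → mowiniwwus) double the final consonant and add -us.
So titazmiw → titazmiwwus.

titazmiwwus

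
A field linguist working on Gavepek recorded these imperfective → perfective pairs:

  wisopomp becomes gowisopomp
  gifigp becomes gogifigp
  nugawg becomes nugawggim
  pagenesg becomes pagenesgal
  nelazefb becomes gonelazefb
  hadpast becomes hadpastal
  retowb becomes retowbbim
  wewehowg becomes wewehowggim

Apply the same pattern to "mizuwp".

mizuwppim

pagenesg and nugawg both end in -g yet inflect differently (pagenesgal, nugawggim), so the final letter is not what conditions the rule; the second-to-last letter is.
"mizuwp" has second-to-last letter 'w'. The stems whose second-to-last letter is 'w' (retowb → retowbbim, nugawg → nugawggim, wewehowg → wewehowggim) double the final consonant and add -im.
So mizuwp → mizuwppim.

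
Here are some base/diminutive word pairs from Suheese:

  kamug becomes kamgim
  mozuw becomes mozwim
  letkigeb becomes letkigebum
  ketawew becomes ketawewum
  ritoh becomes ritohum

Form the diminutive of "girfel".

girfelum

"girfel" has last vowel 'e'. The stems whose last vowel is 'e' (letkigeb → letkigebum, ketawew → ketawewum) add -um.
So girfel → girfelum.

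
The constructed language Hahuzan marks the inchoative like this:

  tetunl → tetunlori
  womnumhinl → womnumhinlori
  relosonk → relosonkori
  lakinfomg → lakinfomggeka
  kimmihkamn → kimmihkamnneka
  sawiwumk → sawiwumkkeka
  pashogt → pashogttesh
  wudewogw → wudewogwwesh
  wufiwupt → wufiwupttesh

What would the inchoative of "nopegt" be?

"nopegt" has second-to-last letter 'g'. The stems whose second-to-last letter is 'g' (pashogt → pashogttesh, wudewogw → wudewogwwesh) double the final consonant and add -esh.
So nopegt → nopegttesh.

nopegttesh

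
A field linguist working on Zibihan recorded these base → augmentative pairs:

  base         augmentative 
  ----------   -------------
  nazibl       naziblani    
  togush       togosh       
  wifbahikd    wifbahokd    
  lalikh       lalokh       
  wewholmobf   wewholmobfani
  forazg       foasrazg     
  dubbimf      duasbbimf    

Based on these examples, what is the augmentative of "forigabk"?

forigabkani

wewholmobf and dubbimf both end in -f yet inflect differently (wewholmobfani, duasbbimf), so the final letter is not what conditions the rule; the second-to-last letter is.
"forigabk" has second-to-last letter 'b'. The stems whose second-to-last letter is 'b' (wewholmobf → wewholmobfani, nazibl → naziblani) add -ani.
So forigabk → forigabkani.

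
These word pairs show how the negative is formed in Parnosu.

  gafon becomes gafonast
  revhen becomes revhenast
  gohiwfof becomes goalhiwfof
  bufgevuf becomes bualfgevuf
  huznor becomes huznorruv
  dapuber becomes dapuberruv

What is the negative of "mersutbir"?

gafon and gohiwfof both have last vowel 'o' yet inflect differently (gafonast, goalhiwfof), so the last vowel is not what conditions the rule; the final letter is.
"mersutbir" ends in -r. The stems ending in -r (huznor → huznorruv, dapuber → dapuberruv) double the final consonant and add -uv.
The other patterns: stems ending in -n add -ast; stems ending in -f insert -al- after the first vowel.
So mersutbir → mersutbirruv.

mersutbirruv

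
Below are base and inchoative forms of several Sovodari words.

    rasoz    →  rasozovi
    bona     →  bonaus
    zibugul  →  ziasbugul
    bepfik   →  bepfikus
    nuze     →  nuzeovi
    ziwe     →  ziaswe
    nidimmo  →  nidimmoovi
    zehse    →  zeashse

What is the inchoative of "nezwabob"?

nezwabobovi

"nezwabob" begins with n-. The stems beginning with n- (nidimmo → nidimmoovi, nuze → nuzeovi) add -ovi.
The other patterns: stems beginning with z- insert -as- after the first vowel; stems beginning with b- add -us.
So nezwabob → nezwabobovi.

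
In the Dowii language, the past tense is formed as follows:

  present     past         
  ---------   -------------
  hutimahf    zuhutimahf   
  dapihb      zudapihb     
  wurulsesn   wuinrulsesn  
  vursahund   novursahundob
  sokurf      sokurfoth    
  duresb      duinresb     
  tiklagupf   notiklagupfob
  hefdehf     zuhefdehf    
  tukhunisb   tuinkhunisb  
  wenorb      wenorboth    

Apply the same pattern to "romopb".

noromopbob

wenorb and duresb both end in -b yet inflect differently (wenorboth, duinresb), so the final letter is not what conditions the rule; the second-to-last letter is.
"romopb" has second-to-last letter 'p'. The one such stem in the data (tiklagupf → notiklagupfob) adds no- … -ob around the stem, so the same rule applies.
So romopb → noromopbob.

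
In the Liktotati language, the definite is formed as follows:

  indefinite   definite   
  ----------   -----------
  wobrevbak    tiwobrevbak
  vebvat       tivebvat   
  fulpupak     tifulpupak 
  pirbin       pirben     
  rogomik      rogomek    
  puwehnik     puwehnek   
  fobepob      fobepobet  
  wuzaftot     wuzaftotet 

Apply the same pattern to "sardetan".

"sardetan" has last vowel 'a'. The stems whose last vowel is 'a' (wobrevbak → tiwobrevbak, vebvat → tivebvat, fulpupak → tifulpupak) add the prefix ti-.
So sardetan → tisardetan.

tisardetan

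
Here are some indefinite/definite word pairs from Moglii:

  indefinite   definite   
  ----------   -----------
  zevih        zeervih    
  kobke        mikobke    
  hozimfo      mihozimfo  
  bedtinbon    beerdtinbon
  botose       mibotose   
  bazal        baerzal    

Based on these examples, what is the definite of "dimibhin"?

diermibhin

bedtinbon and hozimfo both have last vowel 'o' yet inflect differently (beerdtinbon, mihozimfo), so the last vowel is not what conditions the rule; whether the stem ends in a vowel or a consonant is.
"dimibhin" ends in a consonant. The stems ending in a consonant (bedtinbon → beerdtinbon, bazal → baerzal, zevih → zeervih) insert -er- after the first vowel.
The other pattern: stems ending in a vowel add the prefix mi-.
So dimibhin → diermibhin.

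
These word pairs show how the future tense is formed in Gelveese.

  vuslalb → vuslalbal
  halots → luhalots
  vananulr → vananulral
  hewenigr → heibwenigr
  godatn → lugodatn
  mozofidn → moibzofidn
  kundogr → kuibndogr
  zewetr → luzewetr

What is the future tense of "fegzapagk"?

zewetr and vananulr both end in -r yet inflect differently (luzewetr, vananulral), so the final letter is not what conditions the rule; the second-to-last letter is.
"fegzapagk" has second-to-last letter 'g'. The stems whose second-to-last letter is 'g' (hewenigr → heibwenigr, kundogr → kuibndogr) insert -ib- after the first vowel.
The other patterns: stems whose second-to-last letter is 't' add the prefix lu-; stems whose second-to-last letter is 'l' add -al.
So fegzapagk → feibgzapagk.

feibgzapagk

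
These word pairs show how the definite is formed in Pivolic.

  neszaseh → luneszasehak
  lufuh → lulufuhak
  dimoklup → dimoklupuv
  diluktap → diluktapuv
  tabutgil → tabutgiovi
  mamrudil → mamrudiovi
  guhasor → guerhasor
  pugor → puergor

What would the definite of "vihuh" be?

luvihuhak

"vihuh" ends in -h. The stems ending in -h (neszaseh → luneszasehak, lufuh → lulufuhak) add lu- … -ak around the stem.
So vihuh → luvihuhak.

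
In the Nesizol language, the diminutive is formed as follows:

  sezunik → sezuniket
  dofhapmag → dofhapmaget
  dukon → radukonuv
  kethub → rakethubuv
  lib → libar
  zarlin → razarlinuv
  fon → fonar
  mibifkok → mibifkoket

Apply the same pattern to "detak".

fon and dukon both end in -n yet inflect differently (fonar, radukonuv), so the final letter is not what conditions the rule; the number of vowels is.
"detak" has 2 vowels. The stems with 2 vowels (dukon → radukonuv, kethub → rakethubuv, zarlin → razarlinuv) add ra- … -uv around the stem.
The other patterns: stems with 1 vowel add -ar; stems with 3 vowels add -et.
So detak → radetakuv.

radetakuv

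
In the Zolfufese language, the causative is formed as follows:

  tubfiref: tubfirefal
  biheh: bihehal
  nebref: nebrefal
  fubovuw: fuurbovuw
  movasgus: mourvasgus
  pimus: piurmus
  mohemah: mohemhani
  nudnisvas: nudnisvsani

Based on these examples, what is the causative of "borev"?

biheh and mohemah both end in -h yet inflect differently (bihehal, mohemhani), so the final letter is not what conditions the rule; the last vowel is.
"borev" has last vowel 'e'. The stems whose last vowel is 'e' (tubfiref → tubfirefal, biheh → bihehal, nebref → nebrefal) add -al.
The other patterns: stems whose last vowel is 'u' insert -ur- after the first vowel; stems whose last vowel is 'a' delete the last vowel and add -ani.
So borev → boreval.

boreval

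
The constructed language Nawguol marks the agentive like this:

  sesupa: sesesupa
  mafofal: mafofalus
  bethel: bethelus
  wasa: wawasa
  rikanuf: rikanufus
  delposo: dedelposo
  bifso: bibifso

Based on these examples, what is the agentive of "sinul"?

wasa and mafofal both have last vowel 'a' yet inflect differently (wawasa, mafofalus), so the last vowel is not what conditions the rule; whether the stem ends in a vowel or a consonant is.
"sinul" ends in a consonant. The stems ending in a consonant (bethel → bethelus, mafofal → mafofalus, rikanuf → rikanufus) add -us.
The other pattern: stems ending in a vowel repeat the first consonant+vowel as a prefix.
So sinul → sinulus.

sinulus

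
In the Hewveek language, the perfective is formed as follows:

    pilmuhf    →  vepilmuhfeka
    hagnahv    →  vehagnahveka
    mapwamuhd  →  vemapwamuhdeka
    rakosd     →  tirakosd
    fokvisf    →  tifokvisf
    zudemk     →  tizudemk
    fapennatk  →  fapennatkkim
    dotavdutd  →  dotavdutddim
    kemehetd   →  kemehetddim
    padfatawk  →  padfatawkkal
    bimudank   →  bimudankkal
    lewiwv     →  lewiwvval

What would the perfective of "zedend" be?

mapwamuhd and rakosd both end in -d yet inflect differently (vemapwamuhdeka, tirakosd), so the final letter is not what conditions the rule; the second-to-last letter is.
"zedend" has second-to-last letter 'n'. The one such stem in the data (bimudank → bimudankkal) doubles the final consonant and adds -al (as do padfatawk, lewiwv), so the same rule applies.
So zedend → zedenddal.

zedenddal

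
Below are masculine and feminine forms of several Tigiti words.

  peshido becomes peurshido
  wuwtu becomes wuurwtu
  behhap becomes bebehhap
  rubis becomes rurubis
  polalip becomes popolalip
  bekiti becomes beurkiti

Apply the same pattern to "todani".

tourdani

"todani" ends in a vowel. The stems ending in a vowel (wuwtu → wuurwtu, bekiti → beurkiti, peshido → peurshido) insert -ur- after the first vowel.
So todani → tourdani.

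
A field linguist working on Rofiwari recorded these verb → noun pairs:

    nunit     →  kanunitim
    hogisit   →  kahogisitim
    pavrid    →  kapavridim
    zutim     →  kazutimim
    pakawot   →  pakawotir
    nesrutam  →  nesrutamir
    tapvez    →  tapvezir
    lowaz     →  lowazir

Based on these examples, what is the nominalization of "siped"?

sipedir

nunit and pakawot both end in -t yet inflect differently (kanunitim, pakawotir), so the final letter is not what conditions the rule; the last vowel is.
"siped" has last vowel 'e'. The one such stem in the data (tapvez → tapvezir) adds -ir, so the same rule applies.
The other pattern: stems whose last vowel is 'i' add ka- … -im around the stem.
So siped → sipedir.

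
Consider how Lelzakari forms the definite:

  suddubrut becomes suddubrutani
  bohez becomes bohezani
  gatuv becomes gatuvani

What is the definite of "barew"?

Every pair shown (suddubrut → suddubrutani, bohez → bohezani, gatuv → gatuvani) follows the same rule: add -ani.
So barew → barewani.

barewani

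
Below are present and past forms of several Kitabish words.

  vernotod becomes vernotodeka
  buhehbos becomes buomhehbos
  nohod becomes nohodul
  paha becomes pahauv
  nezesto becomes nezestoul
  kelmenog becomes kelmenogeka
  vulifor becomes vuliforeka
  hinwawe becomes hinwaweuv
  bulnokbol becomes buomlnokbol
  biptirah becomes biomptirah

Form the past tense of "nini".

vernotod and nohod both end in -d yet inflect differently (vernotodeka, nohodul), so the final letter is not what conditions the rule; the first letter is.
"nini" begins with n-. The stems beginning with n- (nezesto → nezestoul, nohod → nohodul) add -ul.
So nini → niniul.

niniul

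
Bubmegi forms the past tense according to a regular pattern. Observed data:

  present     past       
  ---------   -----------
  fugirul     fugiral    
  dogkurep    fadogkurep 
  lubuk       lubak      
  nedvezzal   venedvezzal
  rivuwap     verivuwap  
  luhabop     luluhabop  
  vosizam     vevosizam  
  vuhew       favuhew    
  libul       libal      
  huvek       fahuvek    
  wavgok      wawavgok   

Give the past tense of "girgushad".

lubuk and huvek both end in -k yet inflect differently (lubak, fahuvek), so the final letter is not what conditions the rule; the last vowel is.
"girgushad" has last vowel 'a'. The stems whose last vowel is 'a' (rivuwap → verivuwap, vosizam → vevosizam, nedvezzal → venedvezzal) add the prefix ve-.
The other patterns: stems whose last vowel is 'u' change the last vowel to 'a'; stems whose last vowel is 'e' add the prefix fa-; stems whose last vowel is 'o' repeat the first consonant+vowel as a prefix.
So girgushad → vegirgushad.

vegirgushad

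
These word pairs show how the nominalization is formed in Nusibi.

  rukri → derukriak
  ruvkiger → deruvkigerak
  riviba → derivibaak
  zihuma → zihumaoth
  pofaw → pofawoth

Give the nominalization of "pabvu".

pabvuoth

riviba and zihuma both end in -a yet inflect differently (derivibaak, zihumaoth), so the final letter is not what conditions the rule; the first letter is.
"pabvu" begins with p-. The one such stem in the data (pofaw → pofawoth) adds -oth, so the same rule applies.
The other pattern: stems beginning with r- add de- … -ak around the stem.
So pabvu → pabvuoth.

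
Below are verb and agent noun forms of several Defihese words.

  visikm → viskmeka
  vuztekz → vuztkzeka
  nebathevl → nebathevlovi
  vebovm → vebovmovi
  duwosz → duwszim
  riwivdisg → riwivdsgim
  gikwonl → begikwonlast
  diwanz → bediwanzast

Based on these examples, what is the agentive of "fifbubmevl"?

visikm and vebovm both end in -m yet inflect differently (viskmeka, vebovmovi), so the final letter is not what conditions the rule; the second-to-last letter is.
"fifbubmevl" has second-to-last letter 'v'. The stems whose second-to-last letter is 'v' (nebathevl → nebathevlovi, vebovm → vebovmovi) add -ovi.
The other patterns: stems whose second-to-last letter is 'k' delete the last vowel and add -eka; stems whose second-to-last letter is 's' delete the last vowel and add -im; stems whose second-to-last letter is 'n' add be- … -ast around the stem.
So fifbubmevl → fifbubmevlovi.

fifbubmevlovi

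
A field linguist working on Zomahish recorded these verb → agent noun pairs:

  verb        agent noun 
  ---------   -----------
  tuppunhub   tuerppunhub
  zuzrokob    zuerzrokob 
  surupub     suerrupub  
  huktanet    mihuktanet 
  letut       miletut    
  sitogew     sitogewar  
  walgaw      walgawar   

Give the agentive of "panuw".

tuppunhub and letut both have last vowel 'u' yet inflect differently (tuerppunhub, miletut), so the last vowel is not what conditions the rule; the final letter is.
"panuw" ends in -w. The stems ending in -w (sitogew → sitogewar, walgaw → walgawar) add -ar.
The other patterns: stems ending in -b insert -er- after the first vowel; stems ending in -t add the prefix mi-.
So panuw → panuwar.

panuwar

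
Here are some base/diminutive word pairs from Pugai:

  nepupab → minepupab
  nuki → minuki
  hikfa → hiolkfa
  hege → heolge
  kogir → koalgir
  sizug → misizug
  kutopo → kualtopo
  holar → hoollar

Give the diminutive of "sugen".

kogir and holar both end in -r yet inflect differently (koalgir, hoollar), so the final letter is not what conditions the rule; the first letter is.
"sugen" begins with s-. The one such stem in the data (sizug → misizug) adds the prefix mi-, so the same rule applies.
The other patterns: stems beginning with k- insert -al- after the first vowel; stems beginning with h- insert -ol- after the first vowel.
So sugen → misugen.

misugen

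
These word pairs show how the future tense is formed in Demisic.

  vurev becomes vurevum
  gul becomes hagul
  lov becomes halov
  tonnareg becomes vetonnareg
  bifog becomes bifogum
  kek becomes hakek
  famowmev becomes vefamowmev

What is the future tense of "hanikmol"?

lov and vurev both end in -v yet inflect differently (halov, vurevum), so the final letter is not what conditions the rule; the number of vowels is.
"hanikmol" has 3 vowels. The stems with 3 vowels (famowmev → vefamowmev, tonnareg → vetonnareg) add the prefix ve-.
So hanikmol → vehanikmol.

vehanikmol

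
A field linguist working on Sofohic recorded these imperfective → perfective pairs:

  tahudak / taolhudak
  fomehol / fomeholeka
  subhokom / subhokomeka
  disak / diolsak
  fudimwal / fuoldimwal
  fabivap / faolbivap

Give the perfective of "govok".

govokeka

fudimwal and fomehol both end in -l yet inflect differently (fuoldimwal, fomeholeka), so the final letter is not what conditions the rule; the last vowel is.
"govok" has last vowel 'o'. The stems whose last vowel is 'o' (fomehol → fomeholeka, subhokom → subhokomeka) add -eka.
The other pattern: stems whose last vowel is 'a' insert -ol- after the first vowel.
So govok → govokeka.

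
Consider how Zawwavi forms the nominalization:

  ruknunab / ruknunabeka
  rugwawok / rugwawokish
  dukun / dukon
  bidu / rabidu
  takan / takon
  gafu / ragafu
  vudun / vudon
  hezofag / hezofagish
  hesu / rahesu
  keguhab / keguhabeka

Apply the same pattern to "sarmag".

"sarmag" ends in -g. The one such stem in the data (hezofag → hezofagish) adds -ish, so the same rule applies.
The other patterns: stems ending in -n change the last vowel to 'o'; stems ending in -u add the prefix ra-; stems ending in -b add -eka.
So sarmag → sarmagish.

sarmagish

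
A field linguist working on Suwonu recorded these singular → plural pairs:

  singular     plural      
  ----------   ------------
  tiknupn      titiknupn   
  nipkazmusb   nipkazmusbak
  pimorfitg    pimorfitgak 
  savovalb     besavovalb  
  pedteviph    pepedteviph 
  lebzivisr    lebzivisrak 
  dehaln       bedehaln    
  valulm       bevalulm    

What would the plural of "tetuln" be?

dehaln and tiknupn both end in -n yet inflect differently (bedehaln, titiknupn), so the final letter is not what conditions the rule; the second-to-last letter is.
"tetuln" has second-to-last letter 'l'. The stems whose second-to-last letter is 'l' (valulm → bevalulm, dehaln → bedehaln, savovalb → besavovalb) add the prefix be-.
The other patterns: stems whose second-to-last letter is 'p' repeat the first consonant+vowel as a prefix; stems whose second-to-last letter is 's' or 't' add -ak.
So tetuln → betetuln.

betetuln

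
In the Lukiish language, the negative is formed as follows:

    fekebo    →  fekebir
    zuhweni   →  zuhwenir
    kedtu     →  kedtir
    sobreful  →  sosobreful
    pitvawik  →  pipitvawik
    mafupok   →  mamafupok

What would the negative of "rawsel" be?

zuhweni and pitvawik both have last vowel 'i' yet inflect differently (zuhwenir, pipitvawik), so the last vowel is not what conditions the rule; whether the stem ends in a vowel or a consonant is.
"rawsel" ends in a consonant. The stems ending in a consonant (pitvawik → pipitvawik, sobreful → sosobreful, mafupok → mamafupok) repeat the first consonant+vowel as a prefix.
The other pattern: stems ending in a vowel drop the final letter and add -ir.
So rawsel → rarawsel.

rarawsel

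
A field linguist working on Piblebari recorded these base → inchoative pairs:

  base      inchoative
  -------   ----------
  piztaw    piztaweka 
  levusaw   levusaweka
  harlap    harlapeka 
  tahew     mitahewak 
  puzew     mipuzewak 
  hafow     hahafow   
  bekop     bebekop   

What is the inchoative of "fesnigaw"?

fesnigaweka

"fesnigaw" has last vowel 'a'. The stems whose last vowel is 'a' (piztaw → piztaweka, levusaw → levusaweka, harlap → harlapeka) add -eka.
The other patterns: stems whose last vowel is 'e' add mi- … -ak around the stem; stems whose last vowel is 'o' repeat the first consonant+vowel as a prefix.
So fesnigaw → fesnigaweka.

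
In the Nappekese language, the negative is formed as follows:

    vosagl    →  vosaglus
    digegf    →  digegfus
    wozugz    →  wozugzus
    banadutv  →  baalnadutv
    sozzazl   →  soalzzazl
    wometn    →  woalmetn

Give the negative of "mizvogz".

vosagl and sozzazl both end in -l yet inflect differently (vosaglus, soalzzazl), so the final letter is not what conditions the rule; the second-to-last letter is.
"mizvogz" has second-to-last letter 'g'. The stems whose second-to-last letter is 'g' (vosagl → vosaglus, digegf → digegfus, wozugz → wozugzus) add -us.
The other pattern: stems whose second-to-last letter is 't' or 'z' insert -al- after the first vowel.
So mizvogz → mizvogzus.

mizvogzus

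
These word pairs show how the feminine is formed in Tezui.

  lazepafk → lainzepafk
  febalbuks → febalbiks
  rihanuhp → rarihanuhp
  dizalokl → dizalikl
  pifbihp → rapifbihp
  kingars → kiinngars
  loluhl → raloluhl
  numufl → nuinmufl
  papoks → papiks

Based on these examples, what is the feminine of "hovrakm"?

hovrikm

"hovrakm" has second-to-last letter 'k'. The stems whose second-to-last letter is 'k' (papoks → papiks, dizalokl → dizalikl, febalbuks → febalbiks) change the last vowel to 'i'.
So hovrakm → hovrikm.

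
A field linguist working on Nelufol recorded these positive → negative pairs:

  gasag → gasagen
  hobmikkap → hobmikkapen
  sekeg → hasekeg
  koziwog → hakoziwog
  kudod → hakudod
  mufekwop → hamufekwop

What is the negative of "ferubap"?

ferubapen

gasag and sekeg both end in -g yet inflect differently (gasagen, hasekeg), so the final letter is not what conditions the rule; the last vowel is.
"ferubap" has last vowel 'a'. The stems whose last vowel is 'a' (gasag → gasagen, hobmikkap → hobmikkapen) add -en.
So ferubap → ferubapen.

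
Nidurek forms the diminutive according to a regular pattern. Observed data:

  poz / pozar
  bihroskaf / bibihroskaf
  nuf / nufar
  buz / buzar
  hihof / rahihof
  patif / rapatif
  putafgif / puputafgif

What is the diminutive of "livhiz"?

"livhiz" has 2 vowels. The stems with 2 vowels (patif → rapatif, hihof → rahihof) add the prefix ra-.
The other patterns: stems with 1 vowel add -ar; stems with 3 vowels repeat the first consonant+vowel as a prefix.
So livhiz → ralivhiz.

ralivhiz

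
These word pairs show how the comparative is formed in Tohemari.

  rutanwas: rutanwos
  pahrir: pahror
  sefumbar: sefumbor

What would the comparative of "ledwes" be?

Every pair shown (rutanwas → rutanwos, pahrir → pahror, sefumbar → sefumbor) follows the same rule: change the last vowel to 'o'.
So ledwes → ledwos.

ledwos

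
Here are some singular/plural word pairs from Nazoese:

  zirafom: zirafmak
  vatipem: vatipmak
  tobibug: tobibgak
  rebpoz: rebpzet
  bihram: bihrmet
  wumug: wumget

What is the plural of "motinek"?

motinkak

zirafom and bihram both end in -m yet inflect differently (zirafmak, bihrmet), so the final letter is not what conditions the rule; the number of vowels is.
"motinek" has 3 vowels. The stems with 3 vowels (zirafom → zirafmak, vatipem → vatipmak, tobibug → tobibgak) delete the last vowel and add -ak.
So motinek → motinkak.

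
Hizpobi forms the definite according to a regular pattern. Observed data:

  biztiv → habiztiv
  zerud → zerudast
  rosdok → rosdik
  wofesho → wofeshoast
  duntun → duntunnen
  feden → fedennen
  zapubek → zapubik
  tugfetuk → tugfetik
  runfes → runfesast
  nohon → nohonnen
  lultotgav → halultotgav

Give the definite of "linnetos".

linnetosast

zapubek and feden both have last vowel 'e' yet inflect differently (zapubik, fedennen), so the last vowel is not what conditions the rule; the final letter is.
"linnetos" ends in -s. The one such stem in the data (runfes → runfesast) adds -ast, so the same rule applies.
So linnetos → linnetosast.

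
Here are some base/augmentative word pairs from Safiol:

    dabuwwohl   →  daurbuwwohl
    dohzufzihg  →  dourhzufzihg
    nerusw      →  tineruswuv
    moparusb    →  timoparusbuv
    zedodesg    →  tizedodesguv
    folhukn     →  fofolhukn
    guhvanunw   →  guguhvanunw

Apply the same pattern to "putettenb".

dohzufzihg and zedodesg both end in -g yet inflect differently (dourhzufzihg, tizedodesguv), so the final letter is not what conditions the rule; the second-to-last letter is.
"putettenb" has second-to-last letter 'n'. The one such stem in the data (guhvanunw → guguhvanunw) repeats the first consonant+vowel as a prefix (as does folhukn), so the same rule applies.
The other patterns: stems whose second-to-last letter is 'h' insert -ur- after the first vowel; stems whose second-to-last letter is 's' add ti- … -uv around the stem.
So putettenb → puputettenb.

puputettenb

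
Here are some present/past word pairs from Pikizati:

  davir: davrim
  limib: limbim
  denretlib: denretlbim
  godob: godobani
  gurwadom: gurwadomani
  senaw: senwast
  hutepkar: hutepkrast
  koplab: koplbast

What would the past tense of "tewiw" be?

tewwim

limib and godob both end in -b yet inflect differently (limbim, godobani), so the final letter is not what conditions the rule; the last vowel is.
"tewiw" has last vowel 'i'. The stems whose last vowel is 'i' (davir → davrim, limib → limbim, denretlib → denretlbim) delete the last vowel and add -im.
So tewiw → tewwim.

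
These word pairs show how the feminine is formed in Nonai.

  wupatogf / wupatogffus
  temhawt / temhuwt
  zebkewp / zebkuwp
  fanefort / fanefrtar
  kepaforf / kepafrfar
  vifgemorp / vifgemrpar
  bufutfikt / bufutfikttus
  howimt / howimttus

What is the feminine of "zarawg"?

zaruwg

"zarawg" has second-to-last letter 'w'. The stems whose second-to-last letter is 'w' (zebkewp → zebkuwp, temhawt → temhuwt) change the last vowel to 'u'.
The other patterns: stems whose second-to-last letter is 'r' delete the last vowel and add -ar; stems whose second-to-last letter is 'g', 'k' or 'm' double the final consonant and add -us.
So zarawg → zaruwg.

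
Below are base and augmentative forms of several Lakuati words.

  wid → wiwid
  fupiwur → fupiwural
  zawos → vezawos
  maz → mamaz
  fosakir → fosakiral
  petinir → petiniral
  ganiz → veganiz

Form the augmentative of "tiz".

titiz

maz and ganiz both end in -z yet inflect differently (mamaz, veganiz), so the final letter is not what conditions the rule; the number of vowels is.
"tiz" has 1 vowel. The stems with 1 vowel (maz → mamaz, wid → wiwid) repeat the first consonant+vowel as a prefix.
So tiz → titiz.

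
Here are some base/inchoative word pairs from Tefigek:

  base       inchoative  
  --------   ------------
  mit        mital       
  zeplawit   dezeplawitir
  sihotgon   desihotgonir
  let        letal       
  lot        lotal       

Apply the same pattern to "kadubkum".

"kadubkum" has 3 vowels. The stems with 3 vowels (sihotgon → desihotgonir, zeplawit → dezeplawitir) add de- … -ir around the stem.
The other pattern: stems with 1 vowel add -al.
So kadubkum → dekadubkumir.

dekadubkumir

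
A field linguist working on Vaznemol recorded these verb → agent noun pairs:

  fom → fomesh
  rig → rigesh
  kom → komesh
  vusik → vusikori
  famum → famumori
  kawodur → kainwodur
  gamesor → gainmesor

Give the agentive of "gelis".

fom and famum both end in -m yet inflect differently (fomesh, famumori), so the final letter is not what conditions the rule; the number of vowels is.
"gelis" has 2 vowels. The stems with 2 vowels (vusik → vusikori, famum → famumori) add -ori.
The other patterns: stems with 1 vowel add -esh; stems with 3 vowels insert -in- after the first vowel.
So gelis → gelisori.

gelisori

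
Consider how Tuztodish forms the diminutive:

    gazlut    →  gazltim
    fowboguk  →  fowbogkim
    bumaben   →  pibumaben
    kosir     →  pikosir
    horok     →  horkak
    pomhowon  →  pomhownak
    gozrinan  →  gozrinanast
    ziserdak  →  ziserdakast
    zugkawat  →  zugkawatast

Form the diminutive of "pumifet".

pipumifet

fowboguk and horok both end in -k yet inflect differently (fowbogkim, horkak), so the final letter is not what conditions the rule; the last vowel is.
"pumifet" has last vowel 'e'. The one such stem in the data (bumaben → pibumaben) adds the prefix pi-, so the same rule applies.
So pumifet → pipumifet.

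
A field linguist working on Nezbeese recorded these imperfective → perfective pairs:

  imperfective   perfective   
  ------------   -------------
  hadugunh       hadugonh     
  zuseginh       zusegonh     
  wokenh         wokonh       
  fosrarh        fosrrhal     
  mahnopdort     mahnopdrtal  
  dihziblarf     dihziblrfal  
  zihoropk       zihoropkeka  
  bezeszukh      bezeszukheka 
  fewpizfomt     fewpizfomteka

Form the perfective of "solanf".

hadugunh and fosrarh both end in -h yet inflect differently (hadugonh, fosrrhal), so the final letter is not what conditions the rule; the second-to-last letter is.
"solanf" has second-to-last letter 'n'. The stems whose second-to-last letter is 'n' (hadugunh → hadugonh, zuseginh → zusegonh, wokenh → wokonh) change the last vowel to 'o'.
So solanf → solonf.

solonf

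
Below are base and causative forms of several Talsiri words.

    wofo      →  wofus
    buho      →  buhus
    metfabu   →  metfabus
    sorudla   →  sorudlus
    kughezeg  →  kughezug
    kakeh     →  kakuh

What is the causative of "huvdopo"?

huvdopus

buho and kakeh both have 2 vowels yet inflect differently (buhus, kakuh), so the number of vowels is not what conditions the rule; whether the stem ends in a vowel or a consonant is.
"huvdopo" ends in a vowel. The stems ending in a vowel (buho → buhus, wofo → wofus, metfabu → metfabus) drop the final letter and add -us.
So huvdopo → huvdopus.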